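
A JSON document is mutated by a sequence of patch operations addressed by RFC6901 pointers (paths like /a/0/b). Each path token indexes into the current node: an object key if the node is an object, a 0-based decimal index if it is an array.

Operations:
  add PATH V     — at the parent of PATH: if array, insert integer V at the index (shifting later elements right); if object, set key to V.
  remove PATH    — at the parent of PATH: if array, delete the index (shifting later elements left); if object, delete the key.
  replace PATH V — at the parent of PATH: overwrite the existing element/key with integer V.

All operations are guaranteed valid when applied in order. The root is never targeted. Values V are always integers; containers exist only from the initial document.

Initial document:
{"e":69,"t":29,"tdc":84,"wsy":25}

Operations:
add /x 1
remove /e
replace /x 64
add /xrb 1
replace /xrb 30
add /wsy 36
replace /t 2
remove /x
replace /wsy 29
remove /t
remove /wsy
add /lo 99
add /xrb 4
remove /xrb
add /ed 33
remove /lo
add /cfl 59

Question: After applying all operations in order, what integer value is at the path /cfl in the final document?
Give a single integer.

Answer: 59

Derivation:
After op 1 (add /x 1): {"e":69,"t":29,"tdc":84,"wsy":25,"x":1}
After op 2 (remove /e): {"t":29,"tdc":84,"wsy":25,"x":1}
After op 3 (replace /x 64): {"t":29,"tdc":84,"wsy":25,"x":64}
After op 4 (add /xrb 1): {"t":29,"tdc":84,"wsy":25,"x":64,"xrb":1}
After op 5 (replace /xrb 30): {"t":29,"tdc":84,"wsy":25,"x":64,"xrb":30}
After op 6 (add /wsy 36): {"t":29,"tdc":84,"wsy":36,"x":64,"xrb":30}
After op 7 (replace /t 2): {"t":2,"tdc":84,"wsy":36,"x":64,"xrb":30}
After op 8 (remove /x): {"t":2,"tdc":84,"wsy":36,"xrb":30}
After op 9 (replace /wsy 29): {"t":2,"tdc":84,"wsy":29,"xrb":30}
After op 10 (remove /t): {"tdc":84,"wsy":29,"xrb":30}
After op 11 (remove /wsy): {"tdc":84,"xrb":30}
After op 12 (add /lo 99): {"lo":99,"tdc":84,"xrb":30}
After op 13 (add /xrb 4): {"lo":99,"tdc":84,"xrb":4}
After op 14 (remove /xrb): {"lo":99,"tdc":84}
After op 15 (add /ed 33): {"ed":33,"lo":99,"tdc":84}
After op 16 (remove /lo): {"ed":33,"tdc":84}
After op 17 (add /cfl 59): {"cfl":59,"ed":33,"tdc":84}
Value at /cfl: 59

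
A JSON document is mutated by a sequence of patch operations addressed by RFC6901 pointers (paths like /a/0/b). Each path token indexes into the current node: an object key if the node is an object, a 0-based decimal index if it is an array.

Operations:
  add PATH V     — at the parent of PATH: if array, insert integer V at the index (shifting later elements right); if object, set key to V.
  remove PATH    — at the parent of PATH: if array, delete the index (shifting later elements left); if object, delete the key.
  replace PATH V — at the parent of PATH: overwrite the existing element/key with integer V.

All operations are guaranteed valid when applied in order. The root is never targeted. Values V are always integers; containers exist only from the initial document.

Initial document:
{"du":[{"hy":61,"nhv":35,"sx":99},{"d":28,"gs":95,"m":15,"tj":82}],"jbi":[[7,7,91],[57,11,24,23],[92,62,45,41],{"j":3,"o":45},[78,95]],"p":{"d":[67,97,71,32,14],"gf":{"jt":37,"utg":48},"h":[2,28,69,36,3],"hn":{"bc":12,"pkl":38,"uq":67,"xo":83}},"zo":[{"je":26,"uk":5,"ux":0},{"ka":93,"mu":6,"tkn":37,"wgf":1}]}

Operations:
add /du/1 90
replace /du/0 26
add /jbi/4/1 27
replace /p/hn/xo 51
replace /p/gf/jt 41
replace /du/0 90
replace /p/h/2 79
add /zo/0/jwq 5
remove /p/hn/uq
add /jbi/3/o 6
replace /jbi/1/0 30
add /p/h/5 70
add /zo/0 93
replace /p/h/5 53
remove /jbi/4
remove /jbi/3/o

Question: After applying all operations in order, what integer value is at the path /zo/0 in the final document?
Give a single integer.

Answer: 93

Derivation:
After op 1 (add /du/1 90): {"du":[{"hy":61,"nhv":35,"sx":99},90,{"d":28,"gs":95,"m":15,"tj":82}],"jbi":[[7,7,91],[57,11,24,23],[92,62,45,41],{"j":3,"o":45},[78,95]],"p":{"d":[67,97,71,32,14],"gf":{"jt":37,"utg":48},"h":[2,28,69,36,3],"hn":{"bc":12,"pkl":38,"uq":67,"xo":83}},"zo":[{"je":26,"uk":5,"ux":0},{"ka":93,"mu":6,"tkn":37,"wgf":1}]}
After op 2 (replace /du/0 26): {"du":[26,90,{"d":28,"gs":95,"m":15,"tj":82}],"jbi":[[7,7,91],[57,11,24,23],[92,62,45,41],{"j":3,"o":45},[78,95]],"p":{"d":[67,97,71,32,14],"gf":{"jt":37,"utg":48},"h":[2,28,69,36,3],"hn":{"bc":12,"pkl":38,"uq":67,"xo":83}},"zo":[{"je":26,"uk":5,"ux":0},{"ka":93,"mu":6,"tkn":37,"wgf":1}]}
After op 3 (add /jbi/4/1 27): {"du":[26,90,{"d":28,"gs":95,"m":15,"tj":82}],"jbi":[[7,7,91],[57,11,24,23],[92,62,45,41],{"j":3,"o":45},[78,27,95]],"p":{"d":[67,97,71,32,14],"gf":{"jt":37,"utg":48},"h":[2,28,69,36,3],"hn":{"bc":12,"pkl":38,"uq":67,"xo":83}},"zo":[{"je":26,"uk":5,"ux":0},{"ka":93,"mu":6,"tkn":37,"wgf":1}]}
After op 4 (replace /p/hn/xo 51): {"du":[26,90,{"d":28,"gs":95,"m":15,"tj":82}],"jbi":[[7,7,91],[57,11,24,23],[92,62,45,41],{"j":3,"o":45},[78,27,95]],"p":{"d":[67,97,71,32,14],"gf":{"jt":37,"utg":48},"h":[2,28,69,36,3],"hn":{"bc":12,"pkl":38,"uq":67,"xo":51}},"zo":[{"je":26,"uk":5,"ux":0},{"ka":93,"mu":6,"tkn":37,"wgf":1}]}
After op 5 (replace /p/gf/jt 41): {"du":[26,90,{"d":28,"gs":95,"m":15,"tj":82}],"jbi":[[7,7,91],[57,11,24,23],[92,62,45,41],{"j":3,"o":45},[78,27,95]],"p":{"d":[67,97,71,32,14],"gf":{"jt":41,"utg":48},"h":[2,28,69,36,3],"hn":{"bc":12,"pkl":38,"uq":67,"xo":51}},"zo":[{"je":26,"uk":5,"ux":0},{"ka":93,"mu":6,"tkn":37,"wgf":1}]}
After op 6 (replace /du/0 90): {"du":[90,90,{"d":28,"gs":95,"m":15,"tj":82}],"jbi":[[7,7,91],[57,11,24,23],[92,62,45,41],{"j":3,"o":45},[78,27,95]],"p":{"d":[67,97,71,32,14],"gf":{"jt":41,"utg":48},"h":[2,28,69,36,3],"hn":{"bc":12,"pkl":38,"uq":67,"xo":51}},"zo":[{"je":26,"uk":5,"ux":0},{"ka":93,"mu":6,"tkn":37,"wgf":1}]}
After op 7 (replace /p/h/2 79): {"du":[90,90,{"d":28,"gs":95,"m":15,"tj":82}],"jbi":[[7,7,91],[57,11,24,23],[92,62,45,41],{"j":3,"o":45},[78,27,95]],"p":{"d":[67,97,71,32,14],"gf":{"jt":41,"utg":48},"h":[2,28,79,36,3],"hn":{"bc":12,"pkl":38,"uq":67,"xo":51}},"zo":[{"je":26,"uk":5,"ux":0},{"ka":93,"mu":6,"tkn":37,"wgf":1}]}
After op 8 (add /zo/0/jwq 5): {"du":[90,90,{"d":28,"gs":95,"m":15,"tj":82}],"jbi":[[7,7,91],[57,11,24,23],[92,62,45,41],{"j":3,"o":45},[78,27,95]],"p":{"d":[67,97,71,32,14],"gf":{"jt":41,"utg":48},"h":[2,28,79,36,3],"hn":{"bc":12,"pkl":38,"uq":67,"xo":51}},"zo":[{"je":26,"jwq":5,"uk":5,"ux":0},{"ka":93,"mu":6,"tkn":37,"wgf":1}]}
After op 9 (remove /p/hn/uq): {"du":[90,90,{"d":28,"gs":95,"m":15,"tj":82}],"jbi":[[7,7,91],[57,11,24,23],[92,62,45,41],{"j":3,"o":45},[78,27,95]],"p":{"d":[67,97,71,32,14],"gf":{"jt":41,"utg":48},"h":[2,28,79,36,3],"hn":{"bc":12,"pkl":38,"xo":51}},"zo":[{"je":26,"jwq":5,"uk":5,"ux":0},{"ka":93,"mu":6,"tkn":37,"wgf":1}]}
After op 10 (add /jbi/3/o 6): {"du":[90,90,{"d":28,"gs":95,"m":15,"tj":82}],"jbi":[[7,7,91],[57,11,24,23],[92,62,45,41],{"j":3,"o":6},[78,27,95]],"p":{"d":[67,97,71,32,14],"gf":{"jt":41,"utg":48},"h":[2,28,79,36,3],"hn":{"bc":12,"pkl":38,"xo":51}},"zo":[{"je":26,"jwq":5,"uk":5,"ux":0},{"ka":93,"mu":6,"tkn":37,"wgf":1}]}
After op 11 (replace /jbi/1/0 30): {"du":[90,90,{"d":28,"gs":95,"m":15,"tj":82}],"jbi":[[7,7,91],[30,11,24,23],[92,62,45,41],{"j":3,"o":6},[78,27,95]],"p":{"d":[67,97,71,32,14],"gf":{"jt":41,"utg":48},"h":[2,28,79,36,3],"hn":{"bc":12,"pkl":38,"xo":51}},"zo":[{"je":26,"jwq":5,"uk":5,"ux":0},{"ka":93,"mu":6,"tkn":37,"wgf":1}]}
After op 12 (add /p/h/5 70): {"du":[90,90,{"d":28,"gs":95,"m":15,"tj":82}],"jbi":[[7,7,91],[30,11,24,23],[92,62,45,41],{"j":3,"o":6},[78,27,95]],"p":{"d":[67,97,71,32,14],"gf":{"jt":41,"utg":48},"h":[2,28,79,36,3,70],"hn":{"bc":12,"pkl":38,"xo":51}},"zo":[{"je":26,"jwq":5,"uk":5,"ux":0},{"ka":93,"mu":6,"tkn":37,"wgf":1}]}
After op 13 (add /zo/0 93): {"du":[90,90,{"d":28,"gs":95,"m":15,"tj":82}],"jbi":[[7,7,91],[30,11,24,23],[92,62,45,41],{"j":3,"o":6},[78,27,95]],"p":{"d":[67,97,71,32,14],"gf":{"jt":41,"utg":48},"h":[2,28,79,36,3,70],"hn":{"bc":12,"pkl":38,"xo":51}},"zo":[93,{"je":26,"jwq":5,"uk":5,"ux":0},{"ka":93,"mu":6,"tkn":37,"wgf":1}]}
After op 14 (replace /p/h/5 53): {"du":[90,90,{"d":28,"gs":95,"m":15,"tj":82}],"jbi":[[7,7,91],[30,11,24,23],[92,62,45,41],{"j":3,"o":6},[78,27,95]],"p":{"d":[67,97,71,32,14],"gf":{"jt":41,"utg":48},"h":[2,28,79,36,3,53],"hn":{"bc":12,"pkl":38,"xo":51}},"zo":[93,{"je":26,"jwq":5,"uk":5,"ux":0},{"ka":93,"mu":6,"tkn":37,"wgf":1}]}
After op 15 (remove /jbi/4): {"du":[90,90,{"d":28,"gs":95,"m":15,"tj":82}],"jbi":[[7,7,91],[30,11,24,23],[92,62,45,41],{"j":3,"o":6}],"p":{"d":[67,97,71,32,14],"gf":{"jt":41,"utg":48},"h":[2,28,79,36,3,53],"hn":{"bc":12,"pkl":38,"xo":51}},"zo":[93,{"je":26,"jwq":5,"uk":5,"ux":0},{"ka":93,"mu":6,"tkn":37,"wgf":1}]}
After op 16 (remove /jbi/3/o): {"du":[90,90,{"d":28,"gs":95,"m":15,"tj":82}],"jbi":[[7,7,91],[30,11,24,23],[92,62,45,41],{"j":3}],"p":{"d":[67,97,71,32,14],"gf":{"jt":41,"utg":48},"h":[2,28,79,36,3,53],"hn":{"bc":12,"pkl":38,"xo":51}},"zo":[93,{"je":26,"jwq":5,"uk":5,"ux":0},{"ka":93,"mu":6,"tkn":37,"wgf":1}]}
Value at /zo/0: 93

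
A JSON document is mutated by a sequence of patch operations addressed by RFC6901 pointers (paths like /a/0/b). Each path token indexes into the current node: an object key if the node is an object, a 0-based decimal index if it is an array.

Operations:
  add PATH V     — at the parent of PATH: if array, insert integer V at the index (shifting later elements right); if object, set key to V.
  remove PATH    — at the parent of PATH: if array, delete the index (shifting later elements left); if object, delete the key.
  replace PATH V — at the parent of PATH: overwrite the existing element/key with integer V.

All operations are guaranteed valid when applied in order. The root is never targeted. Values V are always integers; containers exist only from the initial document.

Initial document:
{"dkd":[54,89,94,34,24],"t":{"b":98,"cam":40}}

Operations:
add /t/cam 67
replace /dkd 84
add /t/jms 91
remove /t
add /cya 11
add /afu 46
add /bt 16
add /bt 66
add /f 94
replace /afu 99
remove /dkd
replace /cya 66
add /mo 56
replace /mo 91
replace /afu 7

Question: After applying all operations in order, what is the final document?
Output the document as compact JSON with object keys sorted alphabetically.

After op 1 (add /t/cam 67): {"dkd":[54,89,94,34,24],"t":{"b":98,"cam":67}}
After op 2 (replace /dkd 84): {"dkd":84,"t":{"b":98,"cam":67}}
After op 3 (add /t/jms 91): {"dkd":84,"t":{"b":98,"cam":67,"jms":91}}
After op 4 (remove /t): {"dkd":84}
After op 5 (add /cya 11): {"cya":11,"dkd":84}
After op 6 (add /afu 46): {"afu":46,"cya":11,"dkd":84}
After op 7 (add /bt 16): {"afu":46,"bt":16,"cya":11,"dkd":84}
After op 8 (add /bt 66): {"afu":46,"bt":66,"cya":11,"dkd":84}
After op 9 (add /f 94): {"afu":46,"bt":66,"cya":11,"dkd":84,"f":94}
After op 10 (replace /afu 99): {"afu":99,"bt":66,"cya":11,"dkd":84,"f":94}
After op 11 (remove /dkd): {"afu":99,"bt":66,"cya":11,"f":94}
After op 12 (replace /cya 66): {"afu":99,"bt":66,"cya":66,"f":94}
After op 13 (add /mo 56): {"afu":99,"bt":66,"cya":66,"f":94,"mo":56}
After op 14 (replace /mo 91): {"afu":99,"bt":66,"cya":66,"f":94,"mo":91}
After op 15 (replace /afu 7): {"afu":7,"bt":66,"cya":66,"f":94,"mo":91}

Answer: {"afu":7,"bt":66,"cya":66,"f":94,"mo":91}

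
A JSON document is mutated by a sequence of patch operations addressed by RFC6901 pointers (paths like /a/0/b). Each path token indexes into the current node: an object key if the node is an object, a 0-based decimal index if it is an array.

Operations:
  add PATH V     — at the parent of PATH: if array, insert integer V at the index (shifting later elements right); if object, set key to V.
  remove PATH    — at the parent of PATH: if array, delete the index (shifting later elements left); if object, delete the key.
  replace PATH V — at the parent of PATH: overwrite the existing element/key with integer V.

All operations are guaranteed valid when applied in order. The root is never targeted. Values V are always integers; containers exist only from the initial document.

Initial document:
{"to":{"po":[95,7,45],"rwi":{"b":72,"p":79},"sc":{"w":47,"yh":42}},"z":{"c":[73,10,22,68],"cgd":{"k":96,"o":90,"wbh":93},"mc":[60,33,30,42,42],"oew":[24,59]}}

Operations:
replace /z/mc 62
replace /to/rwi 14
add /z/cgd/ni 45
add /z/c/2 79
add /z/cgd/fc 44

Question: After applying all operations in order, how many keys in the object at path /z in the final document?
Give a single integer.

After op 1 (replace /z/mc 62): {"to":{"po":[95,7,45],"rwi":{"b":72,"p":79},"sc":{"w":47,"yh":42}},"z":{"c":[73,10,22,68],"cgd":{"k":96,"o":90,"wbh":93},"mc":62,"oew":[24,59]}}
After op 2 (replace /to/rwi 14): {"to":{"po":[95,7,45],"rwi":14,"sc":{"w":47,"yh":42}},"z":{"c":[73,10,22,68],"cgd":{"k":96,"o":90,"wbh":93},"mc":62,"oew":[24,59]}}
After op 3 (add /z/cgd/ni 45): {"to":{"po":[95,7,45],"rwi":14,"sc":{"w":47,"yh":42}},"z":{"c":[73,10,22,68],"cgd":{"k":96,"ni":45,"o":90,"wbh":93},"mc":62,"oew":[24,59]}}
After op 4 (add /z/c/2 79): {"to":{"po":[95,7,45],"rwi":14,"sc":{"w":47,"yh":42}},"z":{"c":[73,10,79,22,68],"cgd":{"k":96,"ni":45,"o":90,"wbh":93},"mc":62,"oew":[24,59]}}
After op 5 (add /z/cgd/fc 44): {"to":{"po":[95,7,45],"rwi":14,"sc":{"w":47,"yh":42}},"z":{"c":[73,10,79,22,68],"cgd":{"fc":44,"k":96,"ni":45,"o":90,"wbh":93},"mc":62,"oew":[24,59]}}
Size at path /z: 4

Answer: 4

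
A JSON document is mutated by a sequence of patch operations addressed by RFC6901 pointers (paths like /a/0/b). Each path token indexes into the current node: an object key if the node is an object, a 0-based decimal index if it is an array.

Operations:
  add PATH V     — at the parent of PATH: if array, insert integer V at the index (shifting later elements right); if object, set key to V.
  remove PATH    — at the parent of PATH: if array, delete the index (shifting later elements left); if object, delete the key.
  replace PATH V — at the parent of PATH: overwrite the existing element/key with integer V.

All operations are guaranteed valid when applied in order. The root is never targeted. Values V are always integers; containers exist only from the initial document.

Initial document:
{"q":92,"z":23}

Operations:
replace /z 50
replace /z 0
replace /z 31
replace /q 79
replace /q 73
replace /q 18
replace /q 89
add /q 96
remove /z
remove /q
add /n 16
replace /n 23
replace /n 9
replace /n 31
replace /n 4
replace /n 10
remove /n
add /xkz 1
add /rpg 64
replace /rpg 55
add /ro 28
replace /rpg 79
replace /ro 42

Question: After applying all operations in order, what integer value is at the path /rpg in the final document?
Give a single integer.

After op 1 (replace /z 50): {"q":92,"z":50}
After op 2 (replace /z 0): {"q":92,"z":0}
After op 3 (replace /z 31): {"q":92,"z":31}
After op 4 (replace /q 79): {"q":79,"z":31}
After op 5 (replace /q 73): {"q":73,"z":31}
After op 6 (replace /q 18): {"q":18,"z":31}
After op 7 (replace /q 89): {"q":89,"z":31}
After op 8 (add /q 96): {"q":96,"z":31}
After op 9 (remove /z): {"q":96}
After op 10 (remove /q): {}
After op 11 (add /n 16): {"n":16}
After op 12 (replace /n 23): {"n":23}
After op 13 (replace /n 9): {"n":9}
After op 14 (replace /n 31): {"n":31}
After op 15 (replace /n 4): {"n":4}
After op 16 (replace /n 10): {"n":10}
After op 17 (remove /n): {}
After op 18 (add /xkz 1): {"xkz":1}
After op 19 (add /rpg 64): {"rpg":64,"xkz":1}
After op 20 (replace /rpg 55): {"rpg":55,"xkz":1}
After op 21 (add /ro 28): {"ro":28,"rpg":55,"xkz":1}
After op 22 (replace /rpg 79): {"ro":28,"rpg":79,"xkz":1}
After op 23 (replace /ro 42): {"ro":42,"rpg":79,"xkz":1}
Value at /rpg: 79

Answer: 79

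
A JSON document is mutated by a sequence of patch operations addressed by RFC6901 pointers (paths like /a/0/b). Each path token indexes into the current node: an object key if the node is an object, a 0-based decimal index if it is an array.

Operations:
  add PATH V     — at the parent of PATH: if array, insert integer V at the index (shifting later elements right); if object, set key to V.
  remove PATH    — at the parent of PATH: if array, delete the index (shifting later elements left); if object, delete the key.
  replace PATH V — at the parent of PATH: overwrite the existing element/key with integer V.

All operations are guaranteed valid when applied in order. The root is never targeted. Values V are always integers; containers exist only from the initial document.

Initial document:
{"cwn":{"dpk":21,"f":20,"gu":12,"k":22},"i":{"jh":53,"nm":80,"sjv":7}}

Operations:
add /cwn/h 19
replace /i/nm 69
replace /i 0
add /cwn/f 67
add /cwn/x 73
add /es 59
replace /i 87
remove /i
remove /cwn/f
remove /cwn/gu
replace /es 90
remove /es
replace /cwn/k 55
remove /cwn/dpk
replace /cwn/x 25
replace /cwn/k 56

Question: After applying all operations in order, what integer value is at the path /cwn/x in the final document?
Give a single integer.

After op 1 (add /cwn/h 19): {"cwn":{"dpk":21,"f":20,"gu":12,"h":19,"k":22},"i":{"jh":53,"nm":80,"sjv":7}}
After op 2 (replace /i/nm 69): {"cwn":{"dpk":21,"f":20,"gu":12,"h":19,"k":22},"i":{"jh":53,"nm":69,"sjv":7}}
After op 3 (replace /i 0): {"cwn":{"dpk":21,"f":20,"gu":12,"h":19,"k":22},"i":0}
After op 4 (add /cwn/f 67): {"cwn":{"dpk":21,"f":67,"gu":12,"h":19,"k":22},"i":0}
After op 5 (add /cwn/x 73): {"cwn":{"dpk":21,"f":67,"gu":12,"h":19,"k":22,"x":73},"i":0}
After op 6 (add /es 59): {"cwn":{"dpk":21,"f":67,"gu":12,"h":19,"k":22,"x":73},"es":59,"i":0}
After op 7 (replace /i 87): {"cwn":{"dpk":21,"f":67,"gu":12,"h":19,"k":22,"x":73},"es":59,"i":87}
After op 8 (remove /i): {"cwn":{"dpk":21,"f":67,"gu":12,"h":19,"k":22,"x":73},"es":59}
After op 9 (remove /cwn/f): {"cwn":{"dpk":21,"gu":12,"h":19,"k":22,"x":73},"es":59}
After op 10 (remove /cwn/gu): {"cwn":{"dpk":21,"h":19,"k":22,"x":73},"es":59}
After op 11 (replace /es 90): {"cwn":{"dpk":21,"h":19,"k":22,"x":73},"es":90}
After op 12 (remove /es): {"cwn":{"dpk":21,"h":19,"k":22,"x":73}}
After op 13 (replace /cwn/k 55): {"cwn":{"dpk":21,"h":19,"k":55,"x":73}}
After op 14 (remove /cwn/dpk): {"cwn":{"h":19,"k":55,"x":73}}
After op 15 (replace /cwn/x 25): {"cwn":{"h":19,"k":55,"x":25}}
After op 16 (replace /cwn/k 56): {"cwn":{"h":19,"k":56,"x":25}}
Value at /cwn/x: 25

Answer: 25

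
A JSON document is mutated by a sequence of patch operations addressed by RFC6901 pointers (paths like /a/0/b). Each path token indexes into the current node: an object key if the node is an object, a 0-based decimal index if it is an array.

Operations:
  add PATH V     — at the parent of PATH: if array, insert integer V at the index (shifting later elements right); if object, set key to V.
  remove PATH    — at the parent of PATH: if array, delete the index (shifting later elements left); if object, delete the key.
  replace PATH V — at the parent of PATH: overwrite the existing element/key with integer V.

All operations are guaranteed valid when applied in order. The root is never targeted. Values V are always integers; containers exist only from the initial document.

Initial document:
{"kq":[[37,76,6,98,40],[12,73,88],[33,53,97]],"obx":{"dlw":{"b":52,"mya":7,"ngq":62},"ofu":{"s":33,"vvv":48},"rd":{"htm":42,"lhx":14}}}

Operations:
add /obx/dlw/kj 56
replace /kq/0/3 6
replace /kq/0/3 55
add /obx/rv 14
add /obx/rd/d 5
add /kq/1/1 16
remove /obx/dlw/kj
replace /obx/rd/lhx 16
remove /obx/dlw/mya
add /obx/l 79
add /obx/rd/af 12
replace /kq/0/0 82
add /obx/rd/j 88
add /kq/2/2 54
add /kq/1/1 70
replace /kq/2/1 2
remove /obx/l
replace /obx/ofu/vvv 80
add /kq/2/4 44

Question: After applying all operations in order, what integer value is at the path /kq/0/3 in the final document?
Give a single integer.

After op 1 (add /obx/dlw/kj 56): {"kq":[[37,76,6,98,40],[12,73,88],[33,53,97]],"obx":{"dlw":{"b":52,"kj":56,"mya":7,"ngq":62},"ofu":{"s":33,"vvv":48},"rd":{"htm":42,"lhx":14}}}
After op 2 (replace /kq/0/3 6): {"kq":[[37,76,6,6,40],[12,73,88],[33,53,97]],"obx":{"dlw":{"b":52,"kj":56,"mya":7,"ngq":62},"ofu":{"s":33,"vvv":48},"rd":{"htm":42,"lhx":14}}}
After op 3 (replace /kq/0/3 55): {"kq":[[37,76,6,55,40],[12,73,88],[33,53,97]],"obx":{"dlw":{"b":52,"kj":56,"mya":7,"ngq":62},"ofu":{"s":33,"vvv":48},"rd":{"htm":42,"lhx":14}}}
After op 4 (add /obx/rv 14): {"kq":[[37,76,6,55,40],[12,73,88],[33,53,97]],"obx":{"dlw":{"b":52,"kj":56,"mya":7,"ngq":62},"ofu":{"s":33,"vvv":48},"rd":{"htm":42,"lhx":14},"rv":14}}
After op 5 (add /obx/rd/d 5): {"kq":[[37,76,6,55,40],[12,73,88],[33,53,97]],"obx":{"dlw":{"b":52,"kj":56,"mya":7,"ngq":62},"ofu":{"s":33,"vvv":48},"rd":{"d":5,"htm":42,"lhx":14},"rv":14}}
After op 6 (add /kq/1/1 16): {"kq":[[37,76,6,55,40],[12,16,73,88],[33,53,97]],"obx":{"dlw":{"b":52,"kj":56,"mya":7,"ngq":62},"ofu":{"s":33,"vvv":48},"rd":{"d":5,"htm":42,"lhx":14},"rv":14}}
After op 7 (remove /obx/dlw/kj): {"kq":[[37,76,6,55,40],[12,16,73,88],[33,53,97]],"obx":{"dlw":{"b":52,"mya":7,"ngq":62},"ofu":{"s":33,"vvv":48},"rd":{"d":5,"htm":42,"lhx":14},"rv":14}}
After op 8 (replace /obx/rd/lhx 16): {"kq":[[37,76,6,55,40],[12,16,73,88],[33,53,97]],"obx":{"dlw":{"b":52,"mya":7,"ngq":62},"ofu":{"s":33,"vvv":48},"rd":{"d":5,"htm":42,"lhx":16},"rv":14}}
After op 9 (remove /obx/dlw/mya): {"kq":[[37,76,6,55,40],[12,16,73,88],[33,53,97]],"obx":{"dlw":{"b":52,"ngq":62},"ofu":{"s":33,"vvv":48},"rd":{"d":5,"htm":42,"lhx":16},"rv":14}}
After op 10 (add /obx/l 79): {"kq":[[37,76,6,55,40],[12,16,73,88],[33,53,97]],"obx":{"dlw":{"b":52,"ngq":62},"l":79,"ofu":{"s":33,"vvv":48},"rd":{"d":5,"htm":42,"lhx":16},"rv":14}}
After op 11 (add /obx/rd/af 12): {"kq":[[37,76,6,55,40],[12,16,73,88],[33,53,97]],"obx":{"dlw":{"b":52,"ngq":62},"l":79,"ofu":{"s":33,"vvv":48},"rd":{"af":12,"d":5,"htm":42,"lhx":16},"rv":14}}
After op 12 (replace /kq/0/0 82): {"kq":[[82,76,6,55,40],[12,16,73,88],[33,53,97]],"obx":{"dlw":{"b":52,"ngq":62},"l":79,"ofu":{"s":33,"vvv":48},"rd":{"af":12,"d":5,"htm":42,"lhx":16},"rv":14}}
After op 13 (add /obx/rd/j 88): {"kq":[[82,76,6,55,40],[12,16,73,88],[33,53,97]],"obx":{"dlw":{"b":52,"ngq":62},"l":79,"ofu":{"s":33,"vvv":48},"rd":{"af":12,"d":5,"htm":42,"j":88,"lhx":16},"rv":14}}
After op 14 (add /kq/2/2 54): {"kq":[[82,76,6,55,40],[12,16,73,88],[33,53,54,97]],"obx":{"dlw":{"b":52,"ngq":62},"l":79,"ofu":{"s":33,"vvv":48},"rd":{"af":12,"d":5,"htm":42,"j":88,"lhx":16},"rv":14}}
After op 15 (add /kq/1/1 70): {"kq":[[82,76,6,55,40],[12,70,16,73,88],[33,53,54,97]],"obx":{"dlw":{"b":52,"ngq":62},"l":79,"ofu":{"s":33,"vvv":48},"rd":{"af":12,"d":5,"htm":42,"j":88,"lhx":16},"rv":14}}
After op 16 (replace /kq/2/1 2): {"kq":[[82,76,6,55,40],[12,70,16,73,88],[33,2,54,97]],"obx":{"dlw":{"b":52,"ngq":62},"l":79,"ofu":{"s":33,"vvv":48},"rd":{"af":12,"d":5,"htm":42,"j":88,"lhx":16},"rv":14}}
After op 17 (remove /obx/l): {"kq":[[82,76,6,55,40],[12,70,16,73,88],[33,2,54,97]],"obx":{"dlw":{"b":52,"ngq":62},"ofu":{"s":33,"vvv":48},"rd":{"af":12,"d":5,"htm":42,"j":88,"lhx":16},"rv":14}}
After op 18 (replace /obx/ofu/vvv 80): {"kq":[[82,76,6,55,40],[12,70,16,73,88],[33,2,54,97]],"obx":{"dlw":{"b":52,"ngq":62},"ofu":{"s":33,"vvv":80},"rd":{"af":12,"d":5,"htm":42,"j":88,"lhx":16},"rv":14}}
After op 19 (add /kq/2/4 44): {"kq":[[82,76,6,55,40],[12,70,16,73,88],[33,2,54,97,44]],"obx":{"dlw":{"b":52,"ngq":62},"ofu":{"s":33,"vvv":80},"rd":{"af":12,"d":5,"htm":42,"j":88,"lhx":16},"rv":14}}
Value at /kq/0/3: 55

Answer: 55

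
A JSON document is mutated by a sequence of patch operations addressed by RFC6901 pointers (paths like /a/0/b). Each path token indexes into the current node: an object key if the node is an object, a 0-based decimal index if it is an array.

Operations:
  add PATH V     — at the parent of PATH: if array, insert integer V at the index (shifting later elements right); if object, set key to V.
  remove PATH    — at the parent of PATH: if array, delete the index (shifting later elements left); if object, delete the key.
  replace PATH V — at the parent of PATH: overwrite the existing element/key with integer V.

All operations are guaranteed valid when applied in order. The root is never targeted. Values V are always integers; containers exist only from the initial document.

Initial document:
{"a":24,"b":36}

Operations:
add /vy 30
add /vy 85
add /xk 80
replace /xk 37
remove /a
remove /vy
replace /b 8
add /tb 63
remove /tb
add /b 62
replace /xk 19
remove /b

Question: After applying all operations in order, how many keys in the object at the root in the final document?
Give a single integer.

After op 1 (add /vy 30): {"a":24,"b":36,"vy":30}
After op 2 (add /vy 85): {"a":24,"b":36,"vy":85}
After op 3 (add /xk 80): {"a":24,"b":36,"vy":85,"xk":80}
After op 4 (replace /xk 37): {"a":24,"b":36,"vy":85,"xk":37}
After op 5 (remove /a): {"b":36,"vy":85,"xk":37}
After op 6 (remove /vy): {"b":36,"xk":37}
After op 7 (replace /b 8): {"b":8,"xk":37}
After op 8 (add /tb 63): {"b":8,"tb":63,"xk":37}
After op 9 (remove /tb): {"b":8,"xk":37}
After op 10 (add /b 62): {"b":62,"xk":37}
After op 11 (replace /xk 19): {"b":62,"xk":19}
After op 12 (remove /b): {"xk":19}
Size at the root: 1

Answer: 1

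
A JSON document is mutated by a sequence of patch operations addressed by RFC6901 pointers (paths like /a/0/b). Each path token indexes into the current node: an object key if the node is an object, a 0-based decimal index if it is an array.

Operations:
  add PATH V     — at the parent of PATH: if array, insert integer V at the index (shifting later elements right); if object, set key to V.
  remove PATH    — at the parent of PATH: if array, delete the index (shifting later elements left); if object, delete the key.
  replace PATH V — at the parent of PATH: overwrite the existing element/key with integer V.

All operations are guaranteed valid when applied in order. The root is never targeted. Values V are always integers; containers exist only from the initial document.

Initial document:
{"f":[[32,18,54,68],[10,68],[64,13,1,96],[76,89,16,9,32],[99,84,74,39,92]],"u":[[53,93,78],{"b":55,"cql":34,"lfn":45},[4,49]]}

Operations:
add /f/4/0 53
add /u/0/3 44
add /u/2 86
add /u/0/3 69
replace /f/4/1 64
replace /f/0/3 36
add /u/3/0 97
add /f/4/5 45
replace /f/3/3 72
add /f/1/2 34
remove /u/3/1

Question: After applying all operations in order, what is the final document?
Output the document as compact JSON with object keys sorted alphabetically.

Answer: {"f":[[32,18,54,36],[10,68,34],[64,13,1,96],[76,89,16,72,32],[53,64,84,74,39,45,92]],"u":[[53,93,78,69,44],{"b":55,"cql":34,"lfn":45},86,[97,49]]}

Derivation:
After op 1 (add /f/4/0 53): {"f":[[32,18,54,68],[10,68],[64,13,1,96],[76,89,16,9,32],[53,99,84,74,39,92]],"u":[[53,93,78],{"b":55,"cql":34,"lfn":45},[4,49]]}
After op 2 (add /u/0/3 44): {"f":[[32,18,54,68],[10,68],[64,13,1,96],[76,89,16,9,32],[53,99,84,74,39,92]],"u":[[53,93,78,44],{"b":55,"cql":34,"lfn":45},[4,49]]}
After op 3 (add /u/2 86): {"f":[[32,18,54,68],[10,68],[64,13,1,96],[76,89,16,9,32],[53,99,84,74,39,92]],"u":[[53,93,78,44],{"b":55,"cql":34,"lfn":45},86,[4,49]]}
After op 4 (add /u/0/3 69): {"f":[[32,18,54,68],[10,68],[64,13,1,96],[76,89,16,9,32],[53,99,84,74,39,92]],"u":[[53,93,78,69,44],{"b":55,"cql":34,"lfn":45},86,[4,49]]}
After op 5 (replace /f/4/1 64): {"f":[[32,18,54,68],[10,68],[64,13,1,96],[76,89,16,9,32],[53,64,84,74,39,92]],"u":[[53,93,78,69,44],{"b":55,"cql":34,"lfn":45},86,[4,49]]}
After op 6 (replace /f/0/3 36): {"f":[[32,18,54,36],[10,68],[64,13,1,96],[76,89,16,9,32],[53,64,84,74,39,92]],"u":[[53,93,78,69,44],{"b":55,"cql":34,"lfn":45},86,[4,49]]}
After op 7 (add /u/3/0 97): {"f":[[32,18,54,36],[10,68],[64,13,1,96],[76,89,16,9,32],[53,64,84,74,39,92]],"u":[[53,93,78,69,44],{"b":55,"cql":34,"lfn":45},86,[97,4,49]]}
After op 8 (add /f/4/5 45): {"f":[[32,18,54,36],[10,68],[64,13,1,96],[76,89,16,9,32],[53,64,84,74,39,45,92]],"u":[[53,93,78,69,44],{"b":55,"cql":34,"lfn":45},86,[97,4,49]]}
After op 9 (replace /f/3/3 72): {"f":[[32,18,54,36],[10,68],[64,13,1,96],[76,89,16,72,32],[53,64,84,74,39,45,92]],"u":[[53,93,78,69,44],{"b":55,"cql":34,"lfn":45},86,[97,4,49]]}
After op 10 (add /f/1/2 34): {"f":[[32,18,54,36],[10,68,34],[64,13,1,96],[76,89,16,72,32],[53,64,84,74,39,45,92]],"u":[[53,93,78,69,44],{"b":55,"cql":34,"lfn":45},86,[97,4,49]]}
After op 11 (remove /u/3/1): {"f":[[32,18,54,36],[10,68,34],[64,13,1,96],[76,89,16,72,32],[53,64,84,74,39,45,92]],"u":[[53,93,78,69,44],{"b":55,"cql":34,"lfn":45},86,[97,49]]}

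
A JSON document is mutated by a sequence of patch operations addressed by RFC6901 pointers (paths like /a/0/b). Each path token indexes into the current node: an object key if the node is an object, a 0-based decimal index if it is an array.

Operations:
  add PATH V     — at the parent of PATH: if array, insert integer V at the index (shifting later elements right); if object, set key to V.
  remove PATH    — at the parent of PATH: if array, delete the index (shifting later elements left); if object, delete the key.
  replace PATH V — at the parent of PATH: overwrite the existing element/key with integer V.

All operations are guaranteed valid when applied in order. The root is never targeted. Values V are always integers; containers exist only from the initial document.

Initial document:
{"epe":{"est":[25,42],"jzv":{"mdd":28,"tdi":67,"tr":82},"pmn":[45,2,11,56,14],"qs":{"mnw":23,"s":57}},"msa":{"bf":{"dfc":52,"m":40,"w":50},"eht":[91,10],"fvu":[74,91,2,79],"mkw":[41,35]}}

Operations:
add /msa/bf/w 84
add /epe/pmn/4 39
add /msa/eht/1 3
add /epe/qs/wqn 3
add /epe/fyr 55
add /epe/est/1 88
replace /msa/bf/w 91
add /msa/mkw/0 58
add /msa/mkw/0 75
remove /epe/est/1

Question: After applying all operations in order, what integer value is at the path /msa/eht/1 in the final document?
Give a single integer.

Answer: 3

Derivation:
After op 1 (add /msa/bf/w 84): {"epe":{"est":[25,42],"jzv":{"mdd":28,"tdi":67,"tr":82},"pmn":[45,2,11,56,14],"qs":{"mnw":23,"s":57}},"msa":{"bf":{"dfc":52,"m":40,"w":84},"eht":[91,10],"fvu":[74,91,2,79],"mkw":[41,35]}}
After op 2 (add /epe/pmn/4 39): {"epe":{"est":[25,42],"jzv":{"mdd":28,"tdi":67,"tr":82},"pmn":[45,2,11,56,39,14],"qs":{"mnw":23,"s":57}},"msa":{"bf":{"dfc":52,"m":40,"w":84},"eht":[91,10],"fvu":[74,91,2,79],"mkw":[41,35]}}
After op 3 (add /msa/eht/1 3): {"epe":{"est":[25,42],"jzv":{"mdd":28,"tdi":67,"tr":82},"pmn":[45,2,11,56,39,14],"qs":{"mnw":23,"s":57}},"msa":{"bf":{"dfc":52,"m":40,"w":84},"eht":[91,3,10],"fvu":[74,91,2,79],"mkw":[41,35]}}
After op 4 (add /epe/qs/wqn 3): {"epe":{"est":[25,42],"jzv":{"mdd":28,"tdi":67,"tr":82},"pmn":[45,2,11,56,39,14],"qs":{"mnw":23,"s":57,"wqn":3}},"msa":{"bf":{"dfc":52,"m":40,"w":84},"eht":[91,3,10],"fvu":[74,91,2,79],"mkw":[41,35]}}
After op 5 (add /epe/fyr 55): {"epe":{"est":[25,42],"fyr":55,"jzv":{"mdd":28,"tdi":67,"tr":82},"pmn":[45,2,11,56,39,14],"qs":{"mnw":23,"s":57,"wqn":3}},"msa":{"bf":{"dfc":52,"m":40,"w":84},"eht":[91,3,10],"fvu":[74,91,2,79],"mkw":[41,35]}}
After op 6 (add /epe/est/1 88): {"epe":{"est":[25,88,42],"fyr":55,"jzv":{"mdd":28,"tdi":67,"tr":82},"pmn":[45,2,11,56,39,14],"qs":{"mnw":23,"s":57,"wqn":3}},"msa":{"bf":{"dfc":52,"m":40,"w":84},"eht":[91,3,10],"fvu":[74,91,2,79],"mkw":[41,35]}}
After op 7 (replace /msa/bf/w 91): {"epe":{"est":[25,88,42],"fyr":55,"jzv":{"mdd":28,"tdi":67,"tr":82},"pmn":[45,2,11,56,39,14],"qs":{"mnw":23,"s":57,"wqn":3}},"msa":{"bf":{"dfc":52,"m":40,"w":91},"eht":[91,3,10],"fvu":[74,91,2,79],"mkw":[41,35]}}
After op 8 (add /msa/mkw/0 58): {"epe":{"est":[25,88,42],"fyr":55,"jzv":{"mdd":28,"tdi":67,"tr":82},"pmn":[45,2,11,56,39,14],"qs":{"mnw":23,"s":57,"wqn":3}},"msa":{"bf":{"dfc":52,"m":40,"w":91},"eht":[91,3,10],"fvu":[74,91,2,79],"mkw":[58,41,35]}}
After op 9 (add /msa/mkw/0 75): {"epe":{"est":[25,88,42],"fyr":55,"jzv":{"mdd":28,"tdi":67,"tr":82},"pmn":[45,2,11,56,39,14],"qs":{"mnw":23,"s":57,"wqn":3}},"msa":{"bf":{"dfc":52,"m":40,"w":91},"eht":[91,3,10],"fvu":[74,91,2,79],"mkw":[75,58,41,35]}}
After op 10 (remove /epe/est/1): {"epe":{"est":[25,42],"fyr":55,"jzv":{"mdd":28,"tdi":67,"tr":82},"pmn":[45,2,11,56,39,14],"qs":{"mnw":23,"s":57,"wqn":3}},"msa":{"bf":{"dfc":52,"m":40,"w":91},"eht":[91,3,10],"fvu":[74,91,2,79],"mkw":[75,58,41,35]}}
Value at /msa/eht/1: 3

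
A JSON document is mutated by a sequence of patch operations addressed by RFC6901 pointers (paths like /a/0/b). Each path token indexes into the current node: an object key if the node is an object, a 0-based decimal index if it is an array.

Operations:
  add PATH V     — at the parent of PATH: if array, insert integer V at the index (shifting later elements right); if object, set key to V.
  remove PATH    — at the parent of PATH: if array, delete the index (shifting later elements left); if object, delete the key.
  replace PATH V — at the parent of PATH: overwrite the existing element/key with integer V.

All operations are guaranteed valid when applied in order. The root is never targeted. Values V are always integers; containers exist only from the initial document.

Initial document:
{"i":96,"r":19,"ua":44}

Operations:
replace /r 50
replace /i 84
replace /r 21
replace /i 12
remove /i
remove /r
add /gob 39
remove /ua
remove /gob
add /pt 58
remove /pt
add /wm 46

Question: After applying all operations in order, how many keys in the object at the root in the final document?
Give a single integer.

After op 1 (replace /r 50): {"i":96,"r":50,"ua":44}
After op 2 (replace /i 84): {"i":84,"r":50,"ua":44}
After op 3 (replace /r 21): {"i":84,"r":21,"ua":44}
After op 4 (replace /i 12): {"i":12,"r":21,"ua":44}
After op 5 (remove /i): {"r":21,"ua":44}
After op 6 (remove /r): {"ua":44}
After op 7 (add /gob 39): {"gob":39,"ua":44}
After op 8 (remove /ua): {"gob":39}
After op 9 (remove /gob): {}
After op 10 (add /pt 58): {"pt":58}
After op 11 (remove /pt): {}
After op 12 (add /wm 46): {"wm":46}
Size at the root: 1

Answer: 1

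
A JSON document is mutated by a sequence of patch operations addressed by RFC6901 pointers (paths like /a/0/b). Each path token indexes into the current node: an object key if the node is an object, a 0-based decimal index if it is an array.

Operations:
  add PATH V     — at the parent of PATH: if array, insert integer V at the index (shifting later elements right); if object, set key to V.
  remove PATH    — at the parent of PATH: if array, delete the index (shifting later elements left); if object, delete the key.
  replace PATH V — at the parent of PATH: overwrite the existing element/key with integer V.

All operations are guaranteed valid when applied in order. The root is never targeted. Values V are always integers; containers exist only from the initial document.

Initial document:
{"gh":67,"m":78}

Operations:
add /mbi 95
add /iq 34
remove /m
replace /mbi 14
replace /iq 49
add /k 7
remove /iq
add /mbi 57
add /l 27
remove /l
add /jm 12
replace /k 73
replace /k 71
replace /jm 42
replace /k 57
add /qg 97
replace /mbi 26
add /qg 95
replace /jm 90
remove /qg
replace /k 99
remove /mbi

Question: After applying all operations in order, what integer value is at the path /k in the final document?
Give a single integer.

Answer: 99

Derivation:
After op 1 (add /mbi 95): {"gh":67,"m":78,"mbi":95}
After op 2 (add /iq 34): {"gh":67,"iq":34,"m":78,"mbi":95}
After op 3 (remove /m): {"gh":67,"iq":34,"mbi":95}
After op 4 (replace /mbi 14): {"gh":67,"iq":34,"mbi":14}
After op 5 (replace /iq 49): {"gh":67,"iq":49,"mbi":14}
After op 6 (add /k 7): {"gh":67,"iq":49,"k":7,"mbi":14}
After op 7 (remove /iq): {"gh":67,"k":7,"mbi":14}
After op 8 (add /mbi 57): {"gh":67,"k":7,"mbi":57}
After op 9 (add /l 27): {"gh":67,"k":7,"l":27,"mbi":57}
After op 10 (remove /l): {"gh":67,"k":7,"mbi":57}
After op 11 (add /jm 12): {"gh":67,"jm":12,"k":7,"mbi":57}
After op 12 (replace /k 73): {"gh":67,"jm":12,"k":73,"mbi":57}
After op 13 (replace /k 71): {"gh":67,"jm":12,"k":71,"mbi":57}
After op 14 (replace /jm 42): {"gh":67,"jm":42,"k":71,"mbi":57}
After op 15 (replace /k 57): {"gh":67,"jm":42,"k":57,"mbi":57}
After op 16 (add /qg 97): {"gh":67,"jm":42,"k":57,"mbi":57,"qg":97}
After op 17 (replace /mbi 26): {"gh":67,"jm":42,"k":57,"mbi":26,"qg":97}
After op 18 (add /qg 95): {"gh":67,"jm":42,"k":57,"mbi":26,"qg":95}
After op 19 (replace /jm 90): {"gh":67,"jm":90,"k":57,"mbi":26,"qg":95}
After op 20 (remove /qg): {"gh":67,"jm":90,"k":57,"mbi":26}
After op 21 (replace /k 99): {"gh":67,"jm":90,"k":99,"mbi":26}
After op 22 (remove /mbi): {"gh":67,"jm":90,"k":99}
Value at /k: 99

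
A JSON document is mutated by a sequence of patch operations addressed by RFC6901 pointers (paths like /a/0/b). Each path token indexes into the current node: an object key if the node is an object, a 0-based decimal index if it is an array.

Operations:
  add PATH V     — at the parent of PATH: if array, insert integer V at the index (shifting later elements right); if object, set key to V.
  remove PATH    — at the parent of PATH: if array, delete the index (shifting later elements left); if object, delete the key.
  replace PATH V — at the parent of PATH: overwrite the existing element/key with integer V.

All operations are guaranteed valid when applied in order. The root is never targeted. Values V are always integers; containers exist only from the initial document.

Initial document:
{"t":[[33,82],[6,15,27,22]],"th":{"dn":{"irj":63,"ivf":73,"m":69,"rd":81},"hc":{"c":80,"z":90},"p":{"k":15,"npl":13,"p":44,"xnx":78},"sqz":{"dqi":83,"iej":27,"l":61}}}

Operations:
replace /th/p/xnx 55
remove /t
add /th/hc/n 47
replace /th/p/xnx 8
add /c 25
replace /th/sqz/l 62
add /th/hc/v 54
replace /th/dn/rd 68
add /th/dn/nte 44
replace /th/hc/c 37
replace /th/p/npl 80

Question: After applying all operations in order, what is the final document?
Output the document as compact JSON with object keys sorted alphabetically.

After op 1 (replace /th/p/xnx 55): {"t":[[33,82],[6,15,27,22]],"th":{"dn":{"irj":63,"ivf":73,"m":69,"rd":81},"hc":{"c":80,"z":90},"p":{"k":15,"npl":13,"p":44,"xnx":55},"sqz":{"dqi":83,"iej":27,"l":61}}}
After op 2 (remove /t): {"th":{"dn":{"irj":63,"ivf":73,"m":69,"rd":81},"hc":{"c":80,"z":90},"p":{"k":15,"npl":13,"p":44,"xnx":55},"sqz":{"dqi":83,"iej":27,"l":61}}}
After op 3 (add /th/hc/n 47): {"th":{"dn":{"irj":63,"ivf":73,"m":69,"rd":81},"hc":{"c":80,"n":47,"z":90},"p":{"k":15,"npl":13,"p":44,"xnx":55},"sqz":{"dqi":83,"iej":27,"l":61}}}
After op 4 (replace /th/p/xnx 8): {"th":{"dn":{"irj":63,"ivf":73,"m":69,"rd":81},"hc":{"c":80,"n":47,"z":90},"p":{"k":15,"npl":13,"p":44,"xnx":8},"sqz":{"dqi":83,"iej":27,"l":61}}}
After op 5 (add /c 25): {"c":25,"th":{"dn":{"irj":63,"ivf":73,"m":69,"rd":81},"hc":{"c":80,"n":47,"z":90},"p":{"k":15,"npl":13,"p":44,"xnx":8},"sqz":{"dqi":83,"iej":27,"l":61}}}
After op 6 (replace /th/sqz/l 62): {"c":25,"th":{"dn":{"irj":63,"ivf":73,"m":69,"rd":81},"hc":{"c":80,"n":47,"z":90},"p":{"k":15,"npl":13,"p":44,"xnx":8},"sqz":{"dqi":83,"iej":27,"l":62}}}
After op 7 (add /th/hc/v 54): {"c":25,"th":{"dn":{"irj":63,"ivf":73,"m":69,"rd":81},"hc":{"c":80,"n":47,"v":54,"z":90},"p":{"k":15,"npl":13,"p":44,"xnx":8},"sqz":{"dqi":83,"iej":27,"l":62}}}
After op 8 (replace /th/dn/rd 68): {"c":25,"th":{"dn":{"irj":63,"ivf":73,"m":69,"rd":68},"hc":{"c":80,"n":47,"v":54,"z":90},"p":{"k":15,"npl":13,"p":44,"xnx":8},"sqz":{"dqi":83,"iej":27,"l":62}}}
After op 9 (add /th/dn/nte 44): {"c":25,"th":{"dn":{"irj":63,"ivf":73,"m":69,"nte":44,"rd":68},"hc":{"c":80,"n":47,"v":54,"z":90},"p":{"k":15,"npl":13,"p":44,"xnx":8},"sqz":{"dqi":83,"iej":27,"l":62}}}
After op 10 (replace /th/hc/c 37): {"c":25,"th":{"dn":{"irj":63,"ivf":73,"m":69,"nte":44,"rd":68},"hc":{"c":37,"n":47,"v":54,"z":90},"p":{"k":15,"npl":13,"p":44,"xnx":8},"sqz":{"dqi":83,"iej":27,"l":62}}}
After op 11 (replace /th/p/npl 80): {"c":25,"th":{"dn":{"irj":63,"ivf":73,"m":69,"nte":44,"rd":68},"hc":{"c":37,"n":47,"v":54,"z":90},"p":{"k":15,"npl":80,"p":44,"xnx":8},"sqz":{"dqi":83,"iej":27,"l":62}}}

Answer: {"c":25,"th":{"dn":{"irj":63,"ivf":73,"m":69,"nte":44,"rd":68},"hc":{"c":37,"n":47,"v":54,"z":90},"p":{"k":15,"npl":80,"p":44,"xnx":8},"sqz":{"dqi":83,"iej":27,"l":62}}}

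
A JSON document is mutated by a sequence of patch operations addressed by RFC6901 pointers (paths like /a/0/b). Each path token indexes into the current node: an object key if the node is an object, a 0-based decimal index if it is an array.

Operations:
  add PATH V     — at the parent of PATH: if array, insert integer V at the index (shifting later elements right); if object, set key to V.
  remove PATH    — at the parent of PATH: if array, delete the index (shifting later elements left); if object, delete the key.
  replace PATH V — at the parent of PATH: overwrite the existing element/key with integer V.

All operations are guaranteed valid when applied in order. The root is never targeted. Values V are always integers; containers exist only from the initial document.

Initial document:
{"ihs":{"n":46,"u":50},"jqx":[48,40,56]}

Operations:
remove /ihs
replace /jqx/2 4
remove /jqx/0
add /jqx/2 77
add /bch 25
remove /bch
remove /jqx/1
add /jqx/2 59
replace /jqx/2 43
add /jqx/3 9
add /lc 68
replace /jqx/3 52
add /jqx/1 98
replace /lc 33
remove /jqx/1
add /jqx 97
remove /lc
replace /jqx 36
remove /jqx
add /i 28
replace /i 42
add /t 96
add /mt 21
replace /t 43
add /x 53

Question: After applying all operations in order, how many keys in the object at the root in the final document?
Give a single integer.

Answer: 4

Derivation:
After op 1 (remove /ihs): {"jqx":[48,40,56]}
After op 2 (replace /jqx/2 4): {"jqx":[48,40,4]}
After op 3 (remove /jqx/0): {"jqx":[40,4]}
After op 4 (add /jqx/2 77): {"jqx":[40,4,77]}
After op 5 (add /bch 25): {"bch":25,"jqx":[40,4,77]}
After op 6 (remove /bch): {"jqx":[40,4,77]}
After op 7 (remove /jqx/1): {"jqx":[40,77]}
After op 8 (add /jqx/2 59): {"jqx":[40,77,59]}
After op 9 (replace /jqx/2 43): {"jqx":[40,77,43]}
After op 10 (add /jqx/3 9): {"jqx":[40,77,43,9]}
After op 11 (add /lc 68): {"jqx":[40,77,43,9],"lc":68}
After op 12 (replace /jqx/3 52): {"jqx":[40,77,43,52],"lc":68}
After op 13 (add /jqx/1 98): {"jqx":[40,98,77,43,52],"lc":68}
After op 14 (replace /lc 33): {"jqx":[40,98,77,43,52],"lc":33}
After op 15 (remove /jqx/1): {"jqx":[40,77,43,52],"lc":33}
After op 16 (add /jqx 97): {"jqx":97,"lc":33}
After op 17 (remove /lc): {"jqx":97}
After op 18 (replace /jqx 36): {"jqx":36}
After op 19 (remove /jqx): {}
After op 20 (add /i 28): {"i":28}
After op 21 (replace /i 42): {"i":42}
After op 22 (add /t 96): {"i":42,"t":96}
After op 23 (add /mt 21): {"i":42,"mt":21,"t":96}
After op 24 (replace /t 43): {"i":42,"mt":21,"t":43}
After op 25 (add /x 53): {"i":42,"mt":21,"t":43,"x":53}
Size at the root: 4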